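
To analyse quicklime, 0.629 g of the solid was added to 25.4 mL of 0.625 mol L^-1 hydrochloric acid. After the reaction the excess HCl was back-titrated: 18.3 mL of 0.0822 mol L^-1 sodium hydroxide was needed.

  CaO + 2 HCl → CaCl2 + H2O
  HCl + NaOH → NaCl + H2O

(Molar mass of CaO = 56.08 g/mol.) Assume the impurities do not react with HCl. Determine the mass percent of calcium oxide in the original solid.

n(HCl) added = 0.0254 × 0.625 = 0.0159 mol
n(NaOH) used in back-titration = 0.0183 × 0.0822 = 1.50 × 10^-3 mol
n(HCl) left over = 1.50 × 10^-3 mol (1:1 ratio)
n(HCl) consumed by analyte = 0.0159 − 1.50 × 10^-3 = 0.0144 mol
From the 1:2 ratio, n(CaO) = 1/2 × 0.0144 = 7.19 × 10^-3 mol
mass of CaO = 7.19 × 10^-3 × 56.08 = 0.403 g
% CaO = 0.403 / 0.629 × 100 = 64.1 %

64.1 %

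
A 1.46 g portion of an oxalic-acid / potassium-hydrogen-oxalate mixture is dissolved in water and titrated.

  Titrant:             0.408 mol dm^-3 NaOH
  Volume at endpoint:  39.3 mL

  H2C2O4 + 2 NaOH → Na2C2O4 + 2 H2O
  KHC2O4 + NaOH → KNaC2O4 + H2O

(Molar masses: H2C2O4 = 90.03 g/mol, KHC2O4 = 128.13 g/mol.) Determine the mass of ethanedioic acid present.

0.322 g

n(NaOH) = 0.0393 × 0.408 = 0.0160 mol
Let x = n(H2C2O4), y = n(KHC2O4).
Titrant: 2x + 1y = 0.0160;  mass: 90.03x + 128.13y = 1.46
Solving, x = 3.58 × 10^-3 mol, y = 8.88 × 10^-3 mol
mass of H2C2O4 = 3.58 × 10^-3 × 90.03 = 0.322 g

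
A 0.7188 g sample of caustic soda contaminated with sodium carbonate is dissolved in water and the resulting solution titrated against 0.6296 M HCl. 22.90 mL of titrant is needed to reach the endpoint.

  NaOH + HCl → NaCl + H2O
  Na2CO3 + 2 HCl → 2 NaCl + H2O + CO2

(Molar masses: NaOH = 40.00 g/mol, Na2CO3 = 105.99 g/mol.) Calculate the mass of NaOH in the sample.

n(HCl) = 0.02290 × 0.6296 = 0.01442 mol
Let x = n(NaOH), y = n(Na2CO3).
Titrant: 1x + 2y = 0.01442;  mass: 40.00x + 105.99y = 0.7188
Solving, x = 3.484 × 10^-3 mol, y = 5.467 × 10^-3 mol
mass of NaOH = 3.484 × 10^-3 × 40.00 = 0.1394 g

0.1394 g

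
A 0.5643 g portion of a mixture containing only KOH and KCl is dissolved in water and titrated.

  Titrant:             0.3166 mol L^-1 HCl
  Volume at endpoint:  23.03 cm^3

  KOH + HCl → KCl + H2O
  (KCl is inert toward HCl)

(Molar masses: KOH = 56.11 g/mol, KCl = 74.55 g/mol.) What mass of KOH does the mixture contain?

0.4091 g

n(HCl) = 0.02303 × 0.3166 = 7.291 × 10^-3 mol
Let x = n(KOH), y = n(KCl).
Titrant: 1x = 7.291 × 10^-3;  mass: 56.11x + 74.55y = 0.5643
Solving, x = 7.291 × 10^-3 mol, y = 2.082 × 10^-3 mol
mass of KOH = 7.291 × 10^-3 × 56.11 = 0.4091 g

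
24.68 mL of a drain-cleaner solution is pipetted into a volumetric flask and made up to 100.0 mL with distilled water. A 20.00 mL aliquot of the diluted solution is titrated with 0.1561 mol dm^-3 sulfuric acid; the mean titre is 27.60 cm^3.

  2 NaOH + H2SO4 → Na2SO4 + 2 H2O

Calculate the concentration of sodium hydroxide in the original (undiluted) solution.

n(H2SO4) = 0.02760 × 0.1561 = 4.308 × 10^-3 mol
From the 2:1 ratio, n(NaOH) in the aliquot = 2/1 × 4.308 × 10^-3 = 8.617 × 10^-3 mol
[NaOH]_dilute = 8.617 × 10^-3 / 0.02000 = 0.4308 mol/L
Dilution factor = 100.0 / 24.68 = 4.052
[NaOH]_stock = 0.4308 × 4.052 = 1.746 mol/L

1.746 mol/L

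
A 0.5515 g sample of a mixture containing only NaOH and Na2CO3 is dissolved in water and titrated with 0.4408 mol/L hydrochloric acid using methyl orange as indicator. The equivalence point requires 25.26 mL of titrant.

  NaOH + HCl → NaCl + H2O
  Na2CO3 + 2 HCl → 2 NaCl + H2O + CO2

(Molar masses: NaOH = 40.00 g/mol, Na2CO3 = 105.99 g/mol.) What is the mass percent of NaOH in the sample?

21.53 %

n(HCl) = 0.02526 × 0.4408 = 0.01113 mol
Let x = n(NaOH), y = n(Na2CO3).
Titrant: 1x + 2y = 0.01113;  mass: 40.00x + 105.99y = 0.5515
Solving, x = 2.969 × 10^-3 mol, y = 4.083 × 10^-3 mol
mass of NaOH = 2.969 × 10^-3 × 40.00 = 0.1187 g
% NaOH = 0.1187 / 0.5515 × 100 = 21.53 %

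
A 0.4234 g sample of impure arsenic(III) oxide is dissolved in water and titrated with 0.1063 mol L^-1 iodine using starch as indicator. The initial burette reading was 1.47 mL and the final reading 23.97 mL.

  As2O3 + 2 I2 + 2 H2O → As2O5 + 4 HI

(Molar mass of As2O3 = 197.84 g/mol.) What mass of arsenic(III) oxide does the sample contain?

0.2366 g

n(I2) = 0.02250 L × 0.1063 mol/L = 2.392 × 10^-3 mol
From the 1:2 ratio, n(As2O3) = 1/2 × 2.392 × 10^-3 = 1.196 × 10^-3 mol
mass of As2O3 = 1.196 × 10^-3 × 197.84 g/mol = 0.2366 g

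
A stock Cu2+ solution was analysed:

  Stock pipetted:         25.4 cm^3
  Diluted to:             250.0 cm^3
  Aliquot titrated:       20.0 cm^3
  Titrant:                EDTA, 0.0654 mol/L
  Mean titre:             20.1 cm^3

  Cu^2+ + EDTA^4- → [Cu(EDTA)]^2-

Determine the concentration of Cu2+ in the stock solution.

n(EDTA) = 0.0201 × 0.0654 = 1.31 × 10^-3 mol
n(Cu2+) in the aliquot = 1.31 × 10^-3 mol (1:1 ratio)
[Cu2+]_dilute = 1.31 × 10^-3 / 0.0200 = 0.0657 mol/L
Dilution factor = 250.0 / 25.4 = 9.843
[Cu2+]_stock = 0.0657 × 9.843 = 0.647 mol/L

0.647 mol/L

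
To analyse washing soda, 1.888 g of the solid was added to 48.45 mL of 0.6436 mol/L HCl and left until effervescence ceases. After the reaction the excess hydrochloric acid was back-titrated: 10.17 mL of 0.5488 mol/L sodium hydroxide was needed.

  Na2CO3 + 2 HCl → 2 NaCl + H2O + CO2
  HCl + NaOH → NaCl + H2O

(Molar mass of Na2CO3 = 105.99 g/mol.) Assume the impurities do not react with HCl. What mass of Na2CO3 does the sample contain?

n(HCl) added = 0.04845 × 0.6436 = 0.03118 mol
n(NaOH) used in back-titration = 0.01017 × 0.5488 = 5.581 × 10^-3 mol
n(HCl) left over = 5.581 × 10^-3 mol (1:1 ratio)
n(HCl) consumed by analyte = 0.03118 − 5.581 × 10^-3 = 0.02560 mol
From the 1:2 ratio, n(Na2CO3) = 1/2 × 0.02560 = 0.01280 mol
mass of Na2CO3 = 0.01280 × 105.99 = 1.357 g

1.357 g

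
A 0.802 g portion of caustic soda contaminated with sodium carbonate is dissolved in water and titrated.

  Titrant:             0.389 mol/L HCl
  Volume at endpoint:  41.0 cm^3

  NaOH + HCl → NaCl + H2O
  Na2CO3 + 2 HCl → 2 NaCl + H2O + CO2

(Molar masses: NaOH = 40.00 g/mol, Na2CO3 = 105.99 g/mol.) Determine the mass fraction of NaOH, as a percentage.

n(HCl) = 0.0410 × 0.389 = 0.0159 mol
Let x = n(NaOH), y = n(Na2CO3).
Titrant: 1x + 2y = 0.0159;  mass: 40.00x + 105.99y = 0.802
Solving, x = 3.33 × 10^-3 mol, y = 6.31 × 10^-3 mol
mass of NaOH = 3.33 × 10^-3 × 40.00 = 0.133 g
% NaOH = 0.133 / 0.802 × 100 = 16.6 %

16.6 %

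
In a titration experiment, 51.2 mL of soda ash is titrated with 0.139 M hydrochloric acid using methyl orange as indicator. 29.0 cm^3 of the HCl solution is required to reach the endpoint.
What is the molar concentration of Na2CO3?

Na2CO3 + 2 HCl → 2 NaCl + H2O + CO2
n(HCl) = 0.0290 L × 0.139 mol/L = 4.03 × 10^-3 mol
From the 1:2 mole ratio, n(Na2CO3) = 1/2 × 4.03 × 10^-3 = 2.02 × 10^-3 mol
[Na2CO3] = 2.02 × 10^-3 mol / 0.0512 L = 0.0394 mol/L

0.0394 M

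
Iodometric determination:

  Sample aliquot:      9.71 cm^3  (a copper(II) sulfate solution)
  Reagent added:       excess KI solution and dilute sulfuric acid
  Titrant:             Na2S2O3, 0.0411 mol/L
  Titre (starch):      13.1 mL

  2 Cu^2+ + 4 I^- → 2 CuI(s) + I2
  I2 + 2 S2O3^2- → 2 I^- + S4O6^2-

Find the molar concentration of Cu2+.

0.0554 mol/L

n(S2O3^2-) = 0.0131 × 0.0411 = 5.38 × 10^-4 mol
n(I2) = n(S2O3^2-)/2 = 2.69 × 10^-4 mol
From the 2:1 ratio, n(Cu2+) in the aliquot = 2/1 × 2.69 × 10^-4 = 5.38 × 10^-4 mol
[Cu2+] = 5.38 × 10^-4 / 0.00971 = 0.0554 mol/L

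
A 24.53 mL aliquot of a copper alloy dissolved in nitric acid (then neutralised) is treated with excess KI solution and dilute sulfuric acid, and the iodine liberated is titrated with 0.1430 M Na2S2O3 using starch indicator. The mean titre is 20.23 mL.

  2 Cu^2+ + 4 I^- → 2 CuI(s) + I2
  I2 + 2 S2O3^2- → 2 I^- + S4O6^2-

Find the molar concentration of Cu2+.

0.1179 M

n(S2O3^2-) = 0.02023 × 0.1430 = 2.893 × 10^-3 mol
n(I2) = n(S2O3^2-)/2 = 1.446 × 10^-3 mol
From the 2:1 ratio, n(Cu2+) in the aliquot = 2/1 × 1.446 × 10^-3 = 2.893 × 10^-3 mol
[Cu2+] = 2.893 × 10^-3 / 0.02453 = 0.1179 mol/L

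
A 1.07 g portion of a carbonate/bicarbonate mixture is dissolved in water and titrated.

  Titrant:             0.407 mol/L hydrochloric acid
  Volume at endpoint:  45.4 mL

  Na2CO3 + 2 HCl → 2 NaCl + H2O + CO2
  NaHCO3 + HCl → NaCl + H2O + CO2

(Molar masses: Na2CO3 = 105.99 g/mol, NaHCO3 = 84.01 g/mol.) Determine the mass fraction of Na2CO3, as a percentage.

n(HCl) = 0.0454 × 0.407 = 0.0185 mol
Let x = n(Na2CO3), y = n(NaHCO3).
Titrant: 2x + 1y = 0.0185;  mass: 105.99x + 84.01y = 1.07
Solving, x = 7.78 × 10^-3 mol, y = 2.93 × 10^-3 mol
mass of Na2CO3 = 7.78 × 10^-3 × 105.99 = 0.824 g
% Na2CO3 = 0.824 / 1.07 × 100 = 77.0 %

77.0 %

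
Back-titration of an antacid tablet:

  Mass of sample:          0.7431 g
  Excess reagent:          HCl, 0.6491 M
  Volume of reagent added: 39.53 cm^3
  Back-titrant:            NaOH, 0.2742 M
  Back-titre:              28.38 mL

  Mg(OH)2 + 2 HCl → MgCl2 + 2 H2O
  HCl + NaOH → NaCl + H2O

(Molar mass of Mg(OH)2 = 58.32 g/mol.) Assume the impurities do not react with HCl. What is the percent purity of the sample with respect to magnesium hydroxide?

n(HCl) added = 0.03953 × 0.6491 = 0.02566 mol
n(NaOH) used in back-titration = 0.02838 × 0.2742 = 7.782 × 10^-3 mol
n(HCl) left over = 7.782 × 10^-3 mol (1:1 ratio)
n(HCl) consumed by analyte = 0.02566 − 7.782 × 10^-3 = 0.01788 mol
From the 1:2 ratio, n(Mg(OH)2) = 1/2 × 0.01788 = 8.939 × 10^-3 mol
mass of Mg(OH)2 = 8.939 × 10^-3 × 58.32 = 0.5213 g
% Mg(OH)2 = 0.5213 / 0.7431 × 100 = 70.15 %

70.15 %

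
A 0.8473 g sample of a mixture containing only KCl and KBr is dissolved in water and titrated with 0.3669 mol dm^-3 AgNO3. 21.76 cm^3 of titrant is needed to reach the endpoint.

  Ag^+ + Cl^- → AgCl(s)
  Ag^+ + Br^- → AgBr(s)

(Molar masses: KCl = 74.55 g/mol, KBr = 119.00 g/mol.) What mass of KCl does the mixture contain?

n(AgNO3) = 0.02176 × 0.3669 = 7.984 × 10^-3 mol
Let x = n(KCl), y = n(KBr).
Titrant: 1x + 1y = 7.984 × 10^-3;  mass: 74.55x + 119.00y = 0.8473
Solving, x = 2.312 × 10^-3 mol, y = 5.672 × 10^-3 mol
mass of KCl = 2.312 × 10^-3 × 74.55 = 0.1724 g

0.1724 g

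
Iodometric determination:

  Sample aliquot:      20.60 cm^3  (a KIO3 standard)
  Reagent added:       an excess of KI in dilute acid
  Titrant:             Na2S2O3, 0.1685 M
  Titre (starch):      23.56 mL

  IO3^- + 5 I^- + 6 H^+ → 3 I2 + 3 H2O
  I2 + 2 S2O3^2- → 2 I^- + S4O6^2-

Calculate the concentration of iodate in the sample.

n(S2O3^2-) = 0.02356 × 0.1685 = 3.970 × 10^-3 mol
n(I2) = n(S2O3^2-)/2 = 1.985 × 10^-3 mol
From the 1:3 ratio, n(IO3^-) in the aliquot = 1/3 × 1.985 × 10^-3 = 6.616 × 10^-4 mol
[IO3^-] = 6.616 × 10^-4 / 0.02060 = 0.03212 mol/L

0.03212 M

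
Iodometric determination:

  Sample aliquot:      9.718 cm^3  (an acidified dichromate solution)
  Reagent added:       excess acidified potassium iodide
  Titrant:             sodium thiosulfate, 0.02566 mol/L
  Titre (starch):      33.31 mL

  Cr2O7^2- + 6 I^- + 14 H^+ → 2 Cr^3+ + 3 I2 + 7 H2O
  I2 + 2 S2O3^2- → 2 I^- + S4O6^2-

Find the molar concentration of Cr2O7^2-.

n(S2O3^2-) = 0.03331 × 0.02566 = 8.547 × 10^-4 mol
n(I2) = n(S2O3^2-)/2 = 4.274 × 10^-4 mol
From the 1:3 ratio, n(Cr2O7^2-) in the aliquot = 1/3 × 4.274 × 10^-4 = 1.425 × 10^-4 mol
[Cr2O7^2-] = 1.425 × 10^-4 / 0.009718 = 0.01466 mol/L

0.01466 mol/L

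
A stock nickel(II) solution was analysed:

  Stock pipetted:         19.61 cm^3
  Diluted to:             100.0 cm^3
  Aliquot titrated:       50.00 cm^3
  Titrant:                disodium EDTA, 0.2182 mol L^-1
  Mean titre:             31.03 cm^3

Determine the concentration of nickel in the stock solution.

Ni^2+ + EDTA^4- → [Ni(EDTA)]^2-
n(EDTA) = 0.03103 × 0.2182 = 6.771 × 10^-3 mol
n(Ni2+) in the aliquot = 6.771 × 10^-3 mol (1:1 ratio)
[Ni2+]_dilute = 6.771 × 10^-3 / 0.05000 = 0.1354 mol/L
Dilution factor = 100.0 / 19.61 = 5.099
[Ni2+]_stock = 0.1354 × 5.099 = 0.6905 mol/L

0.6905 mol/L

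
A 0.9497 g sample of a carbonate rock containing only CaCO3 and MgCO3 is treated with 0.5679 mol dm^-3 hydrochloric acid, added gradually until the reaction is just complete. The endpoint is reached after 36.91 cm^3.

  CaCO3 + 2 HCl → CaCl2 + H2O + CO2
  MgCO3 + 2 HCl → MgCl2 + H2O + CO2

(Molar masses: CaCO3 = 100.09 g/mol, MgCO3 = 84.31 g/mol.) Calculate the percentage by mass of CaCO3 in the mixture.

n(HCl) = 0.03691 × 0.5679 = 0.02096 mol
Let x = n(CaCO3), y = n(MgCO3).
Titrant: 2x + 2y = 0.02096;  mass: 100.09x + 84.31y = 0.9497
Solving, x = 4.188 × 10^-3 mol, y = 6.293 × 10^-3 mol
mass of CaCO3 = 4.188 × 10^-3 × 100.09 = 0.4191 g
% CaCO3 = 0.4191 / 0.9497 × 100 = 44.13 %

44.13 %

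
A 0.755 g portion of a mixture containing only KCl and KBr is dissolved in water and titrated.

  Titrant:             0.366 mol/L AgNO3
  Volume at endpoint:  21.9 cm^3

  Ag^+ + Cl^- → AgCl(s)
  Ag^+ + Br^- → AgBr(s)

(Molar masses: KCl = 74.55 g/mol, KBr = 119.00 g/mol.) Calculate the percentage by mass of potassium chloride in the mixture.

n(AgNO3) = 0.0219 × 0.366 = 8.02 × 10^-3 mol
Let x = n(KCl), y = n(KBr).
Titrant: 1x + 1y = 8.02 × 10^-3;  mass: 74.55x + 119.00y = 0.755
Solving, x = 4.47 × 10^-3 mol, y = 3.54 × 10^-3 mol
mass of KCl = 4.47 × 10^-3 × 74.55 = 0.333 g
% KCl = 0.333 / 0.755 × 100 = 44.2 %

44.2 %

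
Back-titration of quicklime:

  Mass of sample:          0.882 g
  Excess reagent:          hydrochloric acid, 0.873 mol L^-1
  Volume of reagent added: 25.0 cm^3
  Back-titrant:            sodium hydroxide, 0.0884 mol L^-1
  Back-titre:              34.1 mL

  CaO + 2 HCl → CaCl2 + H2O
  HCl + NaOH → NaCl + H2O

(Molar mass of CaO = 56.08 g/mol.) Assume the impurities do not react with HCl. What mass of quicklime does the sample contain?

n(HCl) added = 0.0250 × 0.873 = 0.0218 mol
n(NaOH) used in back-titration = 0.0341 × 0.0884 = 3.01 × 10^-3 mol
n(HCl) left over = 3.01 × 10^-3 mol (1:1 ratio)
n(HCl) consumed by analyte = 0.0218 − 3.01 × 10^-3 = 0.0188 mol
From the 1:2 ratio, n(CaO) = 1/2 × 0.0188 = 9.41 × 10^-3 mol
mass of CaO = 9.41 × 10^-3 × 56.08 = 0.527 g

0.527 g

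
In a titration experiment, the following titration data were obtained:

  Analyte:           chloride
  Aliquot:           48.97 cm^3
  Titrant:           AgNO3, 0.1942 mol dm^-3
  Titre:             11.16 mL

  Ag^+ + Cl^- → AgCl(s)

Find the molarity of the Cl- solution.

0.04426 mol/L

n(AgNO3) = 0.01116 L × 0.1942 mol/L = 2.167 × 10^-3 mol
n(Cl-) = 2.167 × 10^-3 mol (1:1 mole ratio)
[Cl-] = 2.167 × 10^-3 mol / 0.04897 L = 0.04426 mol/L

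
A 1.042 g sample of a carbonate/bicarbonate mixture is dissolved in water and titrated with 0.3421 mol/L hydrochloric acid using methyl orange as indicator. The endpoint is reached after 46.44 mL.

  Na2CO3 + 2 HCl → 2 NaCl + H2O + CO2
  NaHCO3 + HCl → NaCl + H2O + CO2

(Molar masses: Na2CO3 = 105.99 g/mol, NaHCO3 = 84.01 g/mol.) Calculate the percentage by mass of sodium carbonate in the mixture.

47.99 %

n(HCl) = 0.04644 × 0.3421 = 0.01589 mol
Let x = n(Na2CO3), y = n(NaHCO3).
Titrant: 2x + 1y = 0.01589;  mass: 105.99x + 84.01y = 1.042
Solving, x = 4.718 × 10^-3 mol, y = 6.450 × 10^-3 mol
mass of Na2CO3 = 4.718 × 10^-3 × 105.99 = 0.5001 g
% Na2CO3 = 0.5001 / 1.042 × 100 = 47.99 %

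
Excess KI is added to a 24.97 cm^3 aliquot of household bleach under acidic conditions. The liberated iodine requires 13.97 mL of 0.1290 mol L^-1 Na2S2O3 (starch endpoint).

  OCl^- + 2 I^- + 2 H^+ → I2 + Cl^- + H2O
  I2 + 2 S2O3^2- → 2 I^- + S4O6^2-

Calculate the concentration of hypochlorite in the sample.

0.03609 mol/L

n(S2O3^2-) = 0.01397 × 0.1290 = 1.802 × 10^-3 mol
n(I2) = n(S2O3^2-)/2 = 9.011 × 10^-4 mol
n(OCl^-) in the aliquot = 9.011 × 10^-4 mol (1:1 ratio)
[OCl^-] = 9.011 × 10^-4 / 0.02497 = 0.03609 mol/L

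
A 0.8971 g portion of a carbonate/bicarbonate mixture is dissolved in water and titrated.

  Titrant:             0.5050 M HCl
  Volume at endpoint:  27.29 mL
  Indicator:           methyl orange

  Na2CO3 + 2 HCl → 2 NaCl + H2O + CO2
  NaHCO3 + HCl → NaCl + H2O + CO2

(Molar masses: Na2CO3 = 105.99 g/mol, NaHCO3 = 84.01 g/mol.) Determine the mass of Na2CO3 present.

n(HCl) = 0.02729 × 0.5050 = 0.01378 mol
Let x = n(Na2CO3), y = n(NaHCO3).
Titrant: 2x + 1y = 0.01378;  mass: 105.99x + 84.01y = 0.8971
Solving, x = 4.202 × 10^-3 mol, y = 5.376 × 10^-3 mol
mass of Na2CO3 = 4.202 × 10^-3 × 105.99 = 0.4454 g

0.4454 g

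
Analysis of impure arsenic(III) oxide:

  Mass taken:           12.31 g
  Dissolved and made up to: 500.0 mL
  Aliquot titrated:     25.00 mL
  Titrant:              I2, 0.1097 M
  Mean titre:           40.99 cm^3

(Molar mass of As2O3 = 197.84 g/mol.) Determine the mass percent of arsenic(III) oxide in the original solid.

As2O3 + 2 I2 + 2 H2O → As2O5 + 4 HI
n(I2) per titration = 0.04099 × 0.1097 = 4.497 × 10^-3 mol
From the 1:2 ratio, n(As2O3) in each aliquot = 1/2 × 4.497 × 10^-3 = 2.248 × 10^-3 mol
n(As2O3) in the whole flask = 2.248 × 10^-3 × 500.0/25.00 = 0.04497 mol
mass of As2O3 = 0.04497 × 197.84 = 8.896 g
% As2O3 = 8.896 / 12.31 × 100 = 72.27 %

72.27 %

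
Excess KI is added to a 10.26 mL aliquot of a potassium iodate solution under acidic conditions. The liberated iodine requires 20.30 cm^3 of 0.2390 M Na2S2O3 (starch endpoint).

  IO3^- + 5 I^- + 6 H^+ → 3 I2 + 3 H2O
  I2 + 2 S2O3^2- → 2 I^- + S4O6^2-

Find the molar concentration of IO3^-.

n(S2O3^2-) = 0.02030 × 0.2390 = 4.852 × 10^-3 mol
n(I2) = n(S2O3^2-)/2 = 2.426 × 10^-3 mol
From the 1:3 ratio, n(IO3^-) in the aliquot = 1/3 × 2.426 × 10^-3 = 8.086 × 10^-4 mol
[IO3^-] = 8.086 × 10^-4 / 0.01026 = 0.07881 mol/L

0.07881 M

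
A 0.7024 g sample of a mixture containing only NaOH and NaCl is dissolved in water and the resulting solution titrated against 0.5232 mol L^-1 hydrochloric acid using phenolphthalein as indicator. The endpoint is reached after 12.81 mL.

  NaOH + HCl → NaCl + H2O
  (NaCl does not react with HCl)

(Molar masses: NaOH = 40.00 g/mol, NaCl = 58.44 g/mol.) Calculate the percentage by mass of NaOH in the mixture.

38.17 %

n(HCl) = 0.01281 × 0.5232 = 6.702 × 10^-3 mol
Let x = n(NaOH), y = n(NaCl).
Titrant: 1x = 6.702 × 10^-3;  mass: 40.00x + 58.44y = 0.7024
Solving, x = 6.702 × 10^-3 mol, y = 7.432 × 10^-3 mol
mass of NaOH = 6.702 × 10^-3 × 40.00 = 0.2681 g
% NaOH = 0.2681 / 0.7024 × 100 = 38.17 %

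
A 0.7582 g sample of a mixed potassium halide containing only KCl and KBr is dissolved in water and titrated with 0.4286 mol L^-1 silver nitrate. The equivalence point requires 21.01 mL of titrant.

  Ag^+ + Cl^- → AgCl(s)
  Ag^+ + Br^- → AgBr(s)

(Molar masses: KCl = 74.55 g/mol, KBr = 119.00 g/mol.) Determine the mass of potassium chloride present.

n(AgNO3) = 0.02101 × 0.4286 = 9.005 × 10^-3 mol
Let x = n(KCl), y = n(KBr).
Titrant: 1x + 1y = 9.005 × 10^-3;  mass: 74.55x + 119.00y = 0.7582
Solving, x = 7.050 × 10^-3 mol, y = 1.955 × 10^-3 mol
mass of KCl = 7.050 × 10^-3 × 74.55 = 0.5256 g

0.5256 g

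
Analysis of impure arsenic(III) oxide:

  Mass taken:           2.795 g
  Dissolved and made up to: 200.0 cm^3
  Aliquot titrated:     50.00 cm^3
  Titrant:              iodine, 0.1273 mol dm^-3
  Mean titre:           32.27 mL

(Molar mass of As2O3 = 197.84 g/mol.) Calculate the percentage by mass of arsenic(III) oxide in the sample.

58.16 %

As2O3 + 2 I2 + 2 H2O → As2O5 + 4 HI
n(I2) per titration = 0.03227 × 0.1273 = 4.108 × 10^-3 mol
From the 1:2 ratio, n(As2O3) in each aliquot = 1/2 × 4.108 × 10^-3 = 2.054 × 10^-3 mol
n(As2O3) in the whole flask = 2.054 × 10^-3 × 200.0/50.00 = 8.216 × 10^-3 mol
mass of As2O3 = 8.216 × 10^-3 × 197.84 = 1.625 g
% As2O3 = 1.625 / 2.795 × 100 = 58.16 %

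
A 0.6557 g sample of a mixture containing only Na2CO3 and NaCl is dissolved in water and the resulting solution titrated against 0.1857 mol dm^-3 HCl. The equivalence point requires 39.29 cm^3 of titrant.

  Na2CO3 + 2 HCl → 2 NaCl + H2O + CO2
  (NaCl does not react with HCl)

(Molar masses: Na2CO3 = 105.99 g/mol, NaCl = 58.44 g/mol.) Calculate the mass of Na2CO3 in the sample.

0.3867 g

n(HCl) = 0.03929 × 0.1857 = 7.296 × 10^-3 mol
Let x = n(Na2CO3), y = n(NaCl).
Titrant: 2x = 7.296 × 10^-3;  mass: 105.99x + 58.44y = 0.6557
Solving, x = 3.648 × 10^-3 mol, y = 4.604 × 10^-3 mol
mass of Na2CO3 = 3.648 × 10^-3 × 105.99 = 0.3867 g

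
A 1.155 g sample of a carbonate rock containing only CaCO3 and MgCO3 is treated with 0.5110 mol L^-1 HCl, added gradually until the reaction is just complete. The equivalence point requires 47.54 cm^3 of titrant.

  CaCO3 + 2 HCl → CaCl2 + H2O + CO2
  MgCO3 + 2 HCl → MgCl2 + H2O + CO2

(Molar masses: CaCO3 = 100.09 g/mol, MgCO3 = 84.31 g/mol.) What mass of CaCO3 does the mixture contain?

n(HCl) = 0.04754 × 0.5110 = 0.02429 mol
Let x = n(CaCO3), y = n(MgCO3).
Titrant: 2x + 2y = 0.02429;  mass: 100.09x + 84.31y = 1.155
Solving, x = 8.297 × 10^-3 mol, y = 3.849 × 10^-3 mol
mass of CaCO3 = 8.297 × 10^-3 × 100.09 = 0.8305 g

0.8305 g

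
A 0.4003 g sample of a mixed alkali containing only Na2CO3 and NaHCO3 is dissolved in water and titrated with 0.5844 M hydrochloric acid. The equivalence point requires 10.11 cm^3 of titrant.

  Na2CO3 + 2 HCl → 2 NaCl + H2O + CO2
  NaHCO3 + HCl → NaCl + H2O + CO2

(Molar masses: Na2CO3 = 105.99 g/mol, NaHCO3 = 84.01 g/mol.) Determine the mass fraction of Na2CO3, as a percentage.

41.00 %

n(HCl) = 0.01011 × 0.5844 = 5.908 × 10^-3 mol
Let x = n(Na2CO3), y = n(NaHCO3).
Titrant: 2x + 1y = 5.908 × 10^-3;  mass: 105.99x + 84.01y = 0.4003
Solving, x = 1.549 × 10^-3 mol, y = 2.811 × 10^-3 mol
mass of Na2CO3 = 1.549 × 10^-3 × 105.99 = 0.1641 g
% Na2CO3 = 0.1641 / 0.4003 × 100 = 41.00 %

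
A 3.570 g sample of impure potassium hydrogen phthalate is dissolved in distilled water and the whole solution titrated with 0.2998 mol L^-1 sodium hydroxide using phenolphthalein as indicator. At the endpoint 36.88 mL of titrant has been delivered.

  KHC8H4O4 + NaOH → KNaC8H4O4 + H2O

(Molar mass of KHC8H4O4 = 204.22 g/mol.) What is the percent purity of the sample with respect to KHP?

63.25 %

n(NaOH) = 0.03688 L × 0.2998 mol/L = 0.01106 mol
n(KHC8H4O4) = 0.01106 mol (1:1 ratio)
mass of KHC8H4O4 = 0.01106 × 204.22 g/mol = 2.258 g
% KHC8H4O4 = 2.258 / 3.570 × 100 = 63.25 %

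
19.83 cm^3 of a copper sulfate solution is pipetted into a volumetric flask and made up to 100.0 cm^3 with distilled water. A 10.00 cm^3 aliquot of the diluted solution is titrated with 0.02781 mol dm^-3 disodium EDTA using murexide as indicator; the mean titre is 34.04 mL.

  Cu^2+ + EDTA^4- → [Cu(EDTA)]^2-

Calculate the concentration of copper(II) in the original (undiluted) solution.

n(EDTA) = 0.03404 × 0.02781 = 9.467 × 10^-4 mol
n(Cu2+) in the aliquot = 9.467 × 10^-4 mol (1:1 ratio)
[Cu2+]_dilute = 9.467 × 10^-4 / 0.01000 = 0.09467 mol/L
Dilution factor = 100.0 / 19.83 = 5.043
[Cu2+]_stock = 0.09467 × 5.043 = 0.4774 mol/L

0.4774 mol/L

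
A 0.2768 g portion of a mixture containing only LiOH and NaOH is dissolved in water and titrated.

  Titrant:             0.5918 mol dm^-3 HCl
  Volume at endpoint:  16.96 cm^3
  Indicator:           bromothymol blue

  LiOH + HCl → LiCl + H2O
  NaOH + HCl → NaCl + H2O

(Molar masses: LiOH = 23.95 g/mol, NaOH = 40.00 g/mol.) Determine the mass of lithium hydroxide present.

n(HCl) = 0.01696 × 0.5918 = 0.01004 mol
Let x = n(LiOH), y = n(NaOH).
Titrant: 1x + 1y = 0.01004;  mass: 23.95x + 40.00y = 0.2768
Solving, x = 7.768 × 10^-3 mol, y = 2.269 × 10^-3 mol
mass of LiOH = 7.768 × 10^-3 × 23.95 = 0.1860 g

0.1860 g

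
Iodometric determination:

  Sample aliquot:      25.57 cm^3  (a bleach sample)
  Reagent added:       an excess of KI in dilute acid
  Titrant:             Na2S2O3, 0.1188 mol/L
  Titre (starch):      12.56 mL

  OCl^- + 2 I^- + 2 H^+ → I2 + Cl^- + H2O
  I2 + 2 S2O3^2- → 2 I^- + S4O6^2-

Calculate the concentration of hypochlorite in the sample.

0.02918 mol/L

n(S2O3^2-) = 0.01256 × 0.1188 = 1.492 × 10^-3 mol
n(I2) = n(S2O3^2-)/2 = 7.461 × 10^-4 mol
n(OCl^-) in the aliquot = 7.461 × 10^-4 mol (1:1 ratio)
[OCl^-] = 7.461 × 10^-4 / 0.02557 = 0.02918 mol/L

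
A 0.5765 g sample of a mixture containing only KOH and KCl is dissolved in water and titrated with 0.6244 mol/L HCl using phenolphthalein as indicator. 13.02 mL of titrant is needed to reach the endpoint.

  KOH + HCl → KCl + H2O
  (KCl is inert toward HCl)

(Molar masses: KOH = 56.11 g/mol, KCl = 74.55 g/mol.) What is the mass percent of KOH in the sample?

79.13 %

n(HCl) = 0.01302 × 0.6244 = 8.130 × 10^-3 mol
Let x = n(KOH), y = n(KCl).
Titrant: 1x = 8.130 × 10^-3;  mass: 56.11x + 74.55y = 0.5765
Solving, x = 8.130 × 10^-3 mol, y = 1.614 × 10^-3 mol
mass of KOH = 8.130 × 10^-3 × 56.11 = 0.4562 g
% KOH = 0.4562 / 0.5765 × 100 = 79.13 %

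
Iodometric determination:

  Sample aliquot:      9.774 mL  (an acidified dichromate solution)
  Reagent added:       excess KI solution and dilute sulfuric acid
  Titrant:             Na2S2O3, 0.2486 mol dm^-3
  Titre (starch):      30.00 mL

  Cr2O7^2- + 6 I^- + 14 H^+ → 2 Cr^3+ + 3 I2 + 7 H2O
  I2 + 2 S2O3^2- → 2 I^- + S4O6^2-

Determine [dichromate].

n(S2O3^2-) = 0.03000 × 0.2486 = 7.458 × 10^-3 mol
n(I2) = n(S2O3^2-)/2 = 3.729 × 10^-3 mol
From the 1:3 ratio, n(Cr2O7^2-) in the aliquot = 1/3 × 3.729 × 10^-3 = 1.243 × 10^-3 mol
[Cr2O7^2-] = 1.243 × 10^-3 / 0.009774 = 0.1272 mol/L

0.1272 mol/L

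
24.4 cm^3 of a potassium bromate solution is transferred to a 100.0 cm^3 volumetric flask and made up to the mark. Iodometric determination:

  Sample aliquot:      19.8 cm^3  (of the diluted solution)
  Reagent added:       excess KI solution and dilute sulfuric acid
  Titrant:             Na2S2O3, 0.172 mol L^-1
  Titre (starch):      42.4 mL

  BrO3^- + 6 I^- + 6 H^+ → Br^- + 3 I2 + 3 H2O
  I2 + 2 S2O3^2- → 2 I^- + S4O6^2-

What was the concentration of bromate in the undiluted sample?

0.252 mol/L

n(S2O3^2-) = 0.0424 × 0.172 = 7.29 × 10^-3 mol
n(I2) = n(S2O3^2-)/2 = 3.65 × 10^-3 mol
From the 1:3 ratio, n(BrO3^-) in the aliquot = 1/3 × 3.65 × 10^-3 = 1.22 × 10^-3 mol
[BrO3^-]_dilute = 1.22 × 10^-3 / 0.0198 = 0.0614 mol/L
[BrO3^-]_original = 0.0614 × 100.0/24.4 = 0.252 mol/L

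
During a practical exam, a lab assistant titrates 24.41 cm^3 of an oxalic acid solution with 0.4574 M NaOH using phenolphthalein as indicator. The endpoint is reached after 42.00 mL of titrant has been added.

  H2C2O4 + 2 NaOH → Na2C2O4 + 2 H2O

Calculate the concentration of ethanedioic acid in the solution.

0.3935 M

n(NaOH) = 0.04200 L × 0.4574 mol/L = 0.01921 mol
From the 1:2 mole ratio, n(H2C2O4) = 1/2 × 0.01921 = 9.605 × 10^-3 mol
[H2C2O4] = 9.605 × 10^-3 mol / 0.02441 L = 0.3935 mol/L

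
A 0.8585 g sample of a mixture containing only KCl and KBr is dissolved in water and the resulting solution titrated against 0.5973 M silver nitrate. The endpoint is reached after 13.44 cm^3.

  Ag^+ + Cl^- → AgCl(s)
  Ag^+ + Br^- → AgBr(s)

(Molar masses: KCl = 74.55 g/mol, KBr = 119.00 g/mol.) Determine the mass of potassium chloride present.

n(AgNO3) = 0.01344 × 0.5973 = 8.028 × 10^-3 mol
Let x = n(KCl), y = n(KBr).
Titrant: 1x + 1y = 8.028 × 10^-3;  mass: 74.55x + 119.00y = 0.8585
Solving, x = 2.178 × 10^-3 mol, y = 5.850 × 10^-3 mol
mass of KCl = 2.178 × 10^-3 × 74.55 = 0.1623 g

0.1623 g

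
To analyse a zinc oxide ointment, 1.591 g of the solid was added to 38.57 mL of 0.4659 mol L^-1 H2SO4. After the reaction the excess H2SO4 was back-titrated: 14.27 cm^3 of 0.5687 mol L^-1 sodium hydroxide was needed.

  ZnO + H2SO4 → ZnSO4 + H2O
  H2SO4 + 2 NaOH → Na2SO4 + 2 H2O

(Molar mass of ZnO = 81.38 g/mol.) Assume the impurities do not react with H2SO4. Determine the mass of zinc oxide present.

n(H2SO4) added = 0.03857 × 0.4659 = 0.01797 mol
n(NaOH) used in back-titration = 0.01427 × 0.5687 = 8.115 × 10^-3 mol
From the 1:2 ratio, n(H2SO4) left over = 1/2 × 8.115 × 10^-3 = 4.058 × 10^-3 mol
n(H2SO4) consumed by analyte = 0.01797 − 4.058 × 10^-3 = 0.01391 mol
n(ZnO) = 0.01391 mol (1:1 ratio)
mass of ZnO = 0.01391 × 81.38 = 1.132 g

1.132 g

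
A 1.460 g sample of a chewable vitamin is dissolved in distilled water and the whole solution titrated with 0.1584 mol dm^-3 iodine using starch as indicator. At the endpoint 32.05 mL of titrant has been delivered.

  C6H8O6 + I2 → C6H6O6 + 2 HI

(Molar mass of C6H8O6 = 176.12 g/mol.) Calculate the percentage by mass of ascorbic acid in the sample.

61.24 %

n(I2) = 0.03205 L × 0.1584 mol/L = 5.077 × 10^-3 mol
n(C6H8O6) = 5.077 × 10^-3 mol (1:1 ratio)
mass of C6H8O6 = 5.077 × 10^-3 × 176.12 g/mol = 0.8941 g
% C6H8O6 = 0.8941 / 1.460 × 100 = 61.24 %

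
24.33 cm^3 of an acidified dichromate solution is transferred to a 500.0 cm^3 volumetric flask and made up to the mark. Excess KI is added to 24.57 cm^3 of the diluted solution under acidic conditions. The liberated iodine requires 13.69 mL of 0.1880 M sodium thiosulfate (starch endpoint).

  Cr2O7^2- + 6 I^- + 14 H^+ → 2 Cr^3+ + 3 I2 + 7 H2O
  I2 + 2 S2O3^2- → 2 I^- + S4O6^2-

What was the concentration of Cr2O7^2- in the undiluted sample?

0.3588 M

n(S2O3^2-) = 0.01369 × 0.1880 = 2.574 × 10^-3 mol
n(I2) = n(S2O3^2-)/2 = 1.287 × 10^-3 mol
From the 1:3 ratio, n(Cr2O7^2-) in the aliquot = 1/3 × 1.287 × 10^-3 = 4.290 × 10^-4 mol
[Cr2O7^2-]_dilute = 4.290 × 10^-4 / 0.02457 = 0.01746 mol/L
[Cr2O7^2-]_original = 0.01746 × 500.0/24.33 = 0.3588 mol/L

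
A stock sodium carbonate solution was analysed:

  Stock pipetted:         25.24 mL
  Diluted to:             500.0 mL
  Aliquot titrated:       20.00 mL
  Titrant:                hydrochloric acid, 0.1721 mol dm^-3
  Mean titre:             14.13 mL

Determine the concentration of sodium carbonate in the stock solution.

1.204 mol/L

Na2CO3 + 2 HCl → 2 NaCl + H2O + CO2
n(HCl) = 0.01413 × 0.1721 = 2.432 × 10^-3 mol
From the 1:2 ratio, n(Na2CO3) in the aliquot = 1/2 × 2.432 × 10^-3 = 1.216 × 10^-3 mol
[Na2CO3]_dilute = 1.216 × 10^-3 / 0.02000 = 0.06079 mol/L
Dilution factor = 500.0 / 25.24 = 19.81
[Na2CO3]_stock = 0.06079 × 19.81 = 1.204 mol/L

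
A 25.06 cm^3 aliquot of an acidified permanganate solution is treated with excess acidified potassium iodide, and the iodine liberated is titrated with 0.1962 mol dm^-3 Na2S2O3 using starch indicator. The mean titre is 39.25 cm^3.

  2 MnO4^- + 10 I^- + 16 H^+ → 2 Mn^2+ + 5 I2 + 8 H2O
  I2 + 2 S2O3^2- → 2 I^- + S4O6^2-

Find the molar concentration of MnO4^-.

n(S2O3^2-) = 0.03925 × 0.1962 = 7.701 × 10^-3 mol
n(I2) = n(S2O3^2-)/2 = 3.850 × 10^-3 mol
From the 2:5 ratio, n(MnO4^-) in the aliquot = 2/5 × 3.850 × 10^-3 = 1.540 × 10^-3 mol
[MnO4^-] = 1.540 × 10^-3 / 0.02506 = 0.06146 mol/L

0.06146 mol/L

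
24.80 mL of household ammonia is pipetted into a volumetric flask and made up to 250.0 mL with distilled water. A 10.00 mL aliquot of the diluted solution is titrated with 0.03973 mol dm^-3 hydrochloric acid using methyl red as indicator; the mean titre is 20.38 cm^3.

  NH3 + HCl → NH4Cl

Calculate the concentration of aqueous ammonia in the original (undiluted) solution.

0.8162 mol/L

n(HCl) = 0.02038 × 0.03973 = 8.097 × 10^-4 mol
n(NH3) in the aliquot = 8.097 × 10^-4 mol (1:1 ratio)
[NH3]_dilute = 8.097 × 10^-4 / 0.01000 = 0.08097 mol/L
Dilution factor = 250.0 / 24.80 = 10.08
[NH3]_stock = 0.08097 × 10.08 = 0.8162 mol/L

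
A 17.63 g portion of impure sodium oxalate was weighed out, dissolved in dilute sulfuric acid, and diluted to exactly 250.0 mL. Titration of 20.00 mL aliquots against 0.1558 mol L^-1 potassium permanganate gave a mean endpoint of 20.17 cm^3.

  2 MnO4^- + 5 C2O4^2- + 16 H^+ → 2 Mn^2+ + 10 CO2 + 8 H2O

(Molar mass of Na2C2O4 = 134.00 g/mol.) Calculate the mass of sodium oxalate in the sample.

13.16 g

n(KMnO4) per titration = 0.02017 × 0.1558 = 3.142 × 10^-3 mol
From the 5:2 ratio, n(Na2C2O4) in each aliquot = 5/2 × 3.142 × 10^-3 = 7.856 × 10^-3 mol
n(Na2C2O4) in the whole flask = 7.856 × 10^-3 × 250.0/20.00 = 0.09820 mol
mass of Na2C2O4 = 0.09820 × 134.00 = 13.16 g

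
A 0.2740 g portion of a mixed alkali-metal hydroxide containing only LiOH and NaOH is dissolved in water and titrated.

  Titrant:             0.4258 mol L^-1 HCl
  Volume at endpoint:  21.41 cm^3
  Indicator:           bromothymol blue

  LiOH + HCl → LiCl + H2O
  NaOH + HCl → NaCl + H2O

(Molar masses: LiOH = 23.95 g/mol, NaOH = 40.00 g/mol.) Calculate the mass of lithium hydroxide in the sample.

n(HCl) = 0.02141 × 0.4258 = 9.116 × 10^-3 mol
Let x = n(LiOH), y = n(NaOH).
Titrant: 1x + 1y = 9.116 × 10^-3;  mass: 23.95x + 40.00y = 0.2740
Solving, x = 5.648 × 10^-3 mol, y = 3.468 × 10^-3 mol
mass of LiOH = 5.648 × 10^-3 × 23.95 = 0.1353 g

0.1353 g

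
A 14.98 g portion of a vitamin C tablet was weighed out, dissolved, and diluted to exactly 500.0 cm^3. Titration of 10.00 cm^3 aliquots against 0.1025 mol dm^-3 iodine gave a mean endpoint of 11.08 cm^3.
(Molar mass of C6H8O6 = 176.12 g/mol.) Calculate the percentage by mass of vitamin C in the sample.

66.76 %

C6H8O6 + I2 → C6H6O6 + 2 HI
n(I2) per titration = 0.01108 × 0.1025 = 1.136 × 10^-3 mol
n(C6H8O6) in each aliquot = 1.136 × 10^-3 mol (1:1 ratio)
n(C6H8O6) in the whole flask = 1.136 × 10^-3 × 500.0/10.00 = 0.05678 mol
mass of C6H8O6 = 0.05678 × 176.12 = 10.00 g
% C6H8O6 = 10.00 / 14.98 × 100 = 66.76 %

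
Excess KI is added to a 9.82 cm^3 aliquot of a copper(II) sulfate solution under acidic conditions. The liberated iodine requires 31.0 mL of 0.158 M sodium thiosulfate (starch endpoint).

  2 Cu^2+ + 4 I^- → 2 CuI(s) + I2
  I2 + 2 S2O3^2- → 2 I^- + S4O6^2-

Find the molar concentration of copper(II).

n(S2O3^2-) = 0.0310 × 0.158 = 4.90 × 10^-3 mol
n(I2) = n(S2O3^2-)/2 = 2.45 × 10^-3 mol
From the 2:1 ratio, n(Cu2+) in the aliquot = 2/1 × 2.45 × 10^-3 = 4.90 × 10^-3 mol
[Cu2+] = 4.90 × 10^-3 / 0.00982 = 0.499 mol/L

0.499 M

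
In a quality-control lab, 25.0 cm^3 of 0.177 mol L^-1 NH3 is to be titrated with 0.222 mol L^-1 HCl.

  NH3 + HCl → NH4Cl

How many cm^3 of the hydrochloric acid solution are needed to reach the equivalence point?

19.9 mL

n(NH3) = 0.0250 L × 0.177 mol/L = 4.42 × 10^-3 mol
n(HCl) = 4.42 × 10^-3 mol (1:1 stoichiometry)
V(HCl) = 4.42 × 10^-3 mol / 0.222 mol/L = 0.0199 L = 19.9 mL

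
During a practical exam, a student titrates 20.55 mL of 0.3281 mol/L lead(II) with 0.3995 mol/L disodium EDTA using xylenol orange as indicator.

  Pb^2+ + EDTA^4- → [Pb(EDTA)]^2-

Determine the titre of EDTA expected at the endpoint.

n(Pb2+) = 0.02055 L × 0.3281 mol/L = 6.742 × 10^-3 mol
n(EDTA) = 6.742 × 10^-3 mol (1:1 stoichiometry)
V(EDTA) = 6.742 × 10^-3 mol / 0.3995 mol/L = 0.01688 L = 16.88 mL

16.88 mL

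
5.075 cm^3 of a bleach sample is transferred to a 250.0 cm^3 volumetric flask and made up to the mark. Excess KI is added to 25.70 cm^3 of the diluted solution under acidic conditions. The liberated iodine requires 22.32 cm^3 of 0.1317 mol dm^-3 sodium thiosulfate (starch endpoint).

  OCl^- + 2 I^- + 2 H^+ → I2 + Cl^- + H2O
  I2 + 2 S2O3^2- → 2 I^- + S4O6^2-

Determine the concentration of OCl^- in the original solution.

2.817 mol/L

n(S2O3^2-) = 0.02232 × 0.1317 = 2.940 × 10^-3 mol
n(I2) = n(S2O3^2-)/2 = 1.470 × 10^-3 mol
n(OCl^-) in the aliquot = 1.470 × 10^-3 mol (1:1 ratio)
[OCl^-]_dilute = 1.470 × 10^-3 / 0.02570 = 0.05719 mol/L
[OCl^-]_original = 0.05719 × 250.0/5.075 = 2.817 mol/L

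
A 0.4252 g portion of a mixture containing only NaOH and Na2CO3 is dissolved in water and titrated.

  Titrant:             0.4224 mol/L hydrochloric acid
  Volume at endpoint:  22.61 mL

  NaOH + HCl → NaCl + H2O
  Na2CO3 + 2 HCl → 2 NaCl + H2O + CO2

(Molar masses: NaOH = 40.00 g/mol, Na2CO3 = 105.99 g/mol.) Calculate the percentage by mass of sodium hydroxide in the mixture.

58.58 %

n(HCl) = 0.02261 × 0.4224 = 9.550 × 10^-3 mol
Let x = n(NaOH), y = n(Na2CO3).
Titrant: 1x + 2y = 9.550 × 10^-3;  mass: 40.00x + 105.99y = 0.4252
Solving, x = 6.228 × 10^-3 mol, y = 1.661 × 10^-3 mol
mass of NaOH = 6.228 × 10^-3 × 40.00 = 0.2491 g
% NaOH = 0.2491 / 0.4252 × 100 = 58.58 %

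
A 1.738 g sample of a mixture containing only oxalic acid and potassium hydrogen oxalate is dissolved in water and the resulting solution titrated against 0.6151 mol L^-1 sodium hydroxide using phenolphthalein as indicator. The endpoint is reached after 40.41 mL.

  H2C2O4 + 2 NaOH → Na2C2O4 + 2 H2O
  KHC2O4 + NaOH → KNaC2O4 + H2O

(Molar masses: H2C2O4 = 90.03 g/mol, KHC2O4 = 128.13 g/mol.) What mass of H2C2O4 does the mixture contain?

0.7836 g

n(NaOH) = 0.04041 × 0.6151 = 0.02486 mol
Let x = n(H2C2O4), y = n(KHC2O4).
Titrant: 2x + 1y = 0.02486;  mass: 90.03x + 128.13y = 1.738
Solving, x = 8.704 × 10^-3 mol, y = 7.449 × 10^-3 mol
mass of H2C2O4 = 8.704 × 10^-3 × 90.03 = 0.7836 g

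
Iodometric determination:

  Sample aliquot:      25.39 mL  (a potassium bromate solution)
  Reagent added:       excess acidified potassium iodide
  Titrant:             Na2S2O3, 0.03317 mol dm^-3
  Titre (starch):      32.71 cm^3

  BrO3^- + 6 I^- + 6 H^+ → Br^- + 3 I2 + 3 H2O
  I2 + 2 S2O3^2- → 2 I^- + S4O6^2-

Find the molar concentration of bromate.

0.007122 mol/L

n(S2O3^2-) = 0.03271 × 0.03317 = 1.085 × 10^-3 mol
n(I2) = n(S2O3^2-)/2 = 5.425 × 10^-4 mol
From the 1:3 ratio, n(BrO3^-) in the aliquot = 1/3 × 5.425 × 10^-4 = 1.808 × 10^-4 mol
[BrO3^-] = 1.808 × 10^-4 / 0.02539 = 0.007122 mol/L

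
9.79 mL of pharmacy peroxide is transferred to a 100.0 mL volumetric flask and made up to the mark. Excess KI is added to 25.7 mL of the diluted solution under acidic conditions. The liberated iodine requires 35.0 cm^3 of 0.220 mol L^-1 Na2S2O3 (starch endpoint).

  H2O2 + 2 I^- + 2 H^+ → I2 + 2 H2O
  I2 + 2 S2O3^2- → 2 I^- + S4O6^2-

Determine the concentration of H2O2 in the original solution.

n(S2O3^2-) = 0.0350 × 0.220 = 7.70 × 10^-3 mol
n(I2) = n(S2O3^2-)/2 = 3.85 × 10^-3 mol
n(H2O2) in the aliquot = 3.85 × 10^-3 mol (1:1 ratio)
[H2O2]_dilute = 3.85 × 10^-3 / 0.0257 = 0.150 mol/L
[H2O2]_original = 0.150 × 100.0/9.79 = 1.53 mol/L

1.53 mol/L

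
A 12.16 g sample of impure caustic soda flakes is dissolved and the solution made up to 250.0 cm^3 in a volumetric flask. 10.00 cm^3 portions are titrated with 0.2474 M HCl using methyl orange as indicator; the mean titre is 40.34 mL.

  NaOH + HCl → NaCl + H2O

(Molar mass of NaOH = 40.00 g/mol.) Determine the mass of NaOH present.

n(HCl) per titration = 0.04034 × 0.2474 = 9.980 × 10^-3 mol
n(NaOH) in each aliquot = 9.980 × 10^-3 mol (1:1 ratio)
n(NaOH) in the whole flask = 9.980 × 10^-3 × 250.0/10.00 = 0.2495 mol
mass of NaOH = 0.2495 × 40.00 = 9.980 g

9.980 g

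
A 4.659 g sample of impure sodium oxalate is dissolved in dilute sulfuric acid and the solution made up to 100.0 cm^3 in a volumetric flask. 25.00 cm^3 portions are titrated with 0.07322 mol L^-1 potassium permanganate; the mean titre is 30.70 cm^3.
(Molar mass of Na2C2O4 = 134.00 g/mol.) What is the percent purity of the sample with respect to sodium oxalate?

64.65 %

2 MnO4^- + 5 C2O4^2- + 16 H^+ → 2 Mn^2+ + 10 CO2 + 8 H2O
n(KMnO4) per titration = 0.03070 × 0.07322 = 2.248 × 10^-3 mol
From the 5:2 ratio, n(Na2C2O4) in each aliquot = 5/2 × 2.248 × 10^-3 = 5.620 × 10^-3 mol
n(Na2C2O4) in the whole flask = 5.620 × 10^-3 × 100.0/25.00 = 0.02248 mol
mass of Na2C2O4 = 0.02248 × 134.00 = 3.012 g
% Na2C2O4 = 3.012 / 4.659 × 100 = 64.65 %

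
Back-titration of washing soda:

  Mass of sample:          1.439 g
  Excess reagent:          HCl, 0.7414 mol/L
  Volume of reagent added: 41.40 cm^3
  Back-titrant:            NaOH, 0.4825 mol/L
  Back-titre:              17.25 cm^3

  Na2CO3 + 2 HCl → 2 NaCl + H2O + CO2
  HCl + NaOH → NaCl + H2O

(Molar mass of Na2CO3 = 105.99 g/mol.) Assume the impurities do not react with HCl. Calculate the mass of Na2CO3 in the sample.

1.186 g

n(HCl) added = 0.04140 × 0.7414 = 0.03069 mol
n(NaOH) used in back-titration = 0.01725 × 0.4825 = 8.323 × 10^-3 mol
n(HCl) left over = 8.323 × 10^-3 mol (1:1 ratio)
n(HCl) consumed by analyte = 0.03069 − 8.323 × 10^-3 = 0.02237 mol
From the 1:2 ratio, n(Na2CO3) = 1/2 × 0.02237 = 0.01119 mol
mass of Na2CO3 = 0.01119 × 105.99 = 1.186 g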